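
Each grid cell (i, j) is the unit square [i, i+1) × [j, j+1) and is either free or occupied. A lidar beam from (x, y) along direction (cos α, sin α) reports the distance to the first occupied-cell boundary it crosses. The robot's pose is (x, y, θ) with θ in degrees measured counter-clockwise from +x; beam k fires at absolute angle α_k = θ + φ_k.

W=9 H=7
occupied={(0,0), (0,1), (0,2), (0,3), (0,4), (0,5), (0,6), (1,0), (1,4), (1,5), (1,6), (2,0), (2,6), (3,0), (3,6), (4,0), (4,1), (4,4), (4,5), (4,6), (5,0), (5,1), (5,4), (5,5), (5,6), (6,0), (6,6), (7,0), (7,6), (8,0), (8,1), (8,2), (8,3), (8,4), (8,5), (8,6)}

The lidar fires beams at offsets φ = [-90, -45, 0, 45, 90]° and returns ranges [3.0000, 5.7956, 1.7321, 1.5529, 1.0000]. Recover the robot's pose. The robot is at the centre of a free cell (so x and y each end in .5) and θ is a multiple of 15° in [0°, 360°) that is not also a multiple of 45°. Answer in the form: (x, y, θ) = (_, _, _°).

Candidates: 27 free-cell centres × 16 headings = 432 poses. Raycast each; keep the one whose scan matches to 4 dp.
  (7.5, 3.5, 255°): beam 1 = 1.9319 ≠ 3.0000 ✗
  (5.5, 3.5, 120°): beam 1 = 2.8868 ≠ 3.0000 ✗
  (4.5, 3.5, 30°): beam 1 = 1.7321 ≠ 3.0000 ✗
  …
  (7.5, 2.5, 210°): r_1=3.0000, r_2=5.7956, r_3=1.7321, r_4=1.5529, r_5=1.0000 — all match ✓
No second candidate reproduces the full scan.

(x, y, θ) = (7.5, 2.5, 210°)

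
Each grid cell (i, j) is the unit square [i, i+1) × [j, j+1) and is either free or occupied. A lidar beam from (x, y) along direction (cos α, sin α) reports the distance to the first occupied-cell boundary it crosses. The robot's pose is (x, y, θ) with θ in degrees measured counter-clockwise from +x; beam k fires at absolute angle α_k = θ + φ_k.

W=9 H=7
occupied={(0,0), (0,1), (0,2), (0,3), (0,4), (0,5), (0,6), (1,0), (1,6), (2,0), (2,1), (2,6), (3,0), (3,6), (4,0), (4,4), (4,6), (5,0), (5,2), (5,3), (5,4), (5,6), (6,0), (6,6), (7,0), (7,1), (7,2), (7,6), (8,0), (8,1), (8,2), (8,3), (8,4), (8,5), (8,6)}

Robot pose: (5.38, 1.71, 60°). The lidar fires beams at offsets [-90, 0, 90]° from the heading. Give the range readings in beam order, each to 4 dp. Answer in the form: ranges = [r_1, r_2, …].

ranges = [1.4200, 0.3349, 5.0576]

beam 1: φ=-90°, α=330°
  direction (0.8660, -0.5000); cell (5,1); t to first gridline: x 0.7159, y 1.4200 (then +1.1547 / +2.0000)
    (6,1) via x @ 0.7159
    (6,0) via y @ 1.4200  # hit
  → r_1 = 1.4200
beam 2: φ=0°, α=60°
  direction (0.5000, 0.8660); cell (5,1); t to first gridline: x 1.2400, y 0.3349 (then +2.0000 / +1.1547)
    (5,2) via y @ 0.3349  # hit
  → r_2 = 0.3349
beam 3: φ=90°, α=150°
  direction (-0.8660, 0.5000); cell (5,1); t to first gridline: x 0.4388, y 0.5800 (then +1.1547 / +2.0000)
    (4,1) via x @ 0.4388
    (4,2) via y @ 0.5800
    (3,2) via x @ 1.5935
    (3,3) via y @ 2.5800
    (2,3) via x @ 2.7482
    (1,3) via x @ 3.9029
    (1,4) via y @ 4.5800
    (0,4) via x @ 5.0576  # hit
  → r_3 = 5.0576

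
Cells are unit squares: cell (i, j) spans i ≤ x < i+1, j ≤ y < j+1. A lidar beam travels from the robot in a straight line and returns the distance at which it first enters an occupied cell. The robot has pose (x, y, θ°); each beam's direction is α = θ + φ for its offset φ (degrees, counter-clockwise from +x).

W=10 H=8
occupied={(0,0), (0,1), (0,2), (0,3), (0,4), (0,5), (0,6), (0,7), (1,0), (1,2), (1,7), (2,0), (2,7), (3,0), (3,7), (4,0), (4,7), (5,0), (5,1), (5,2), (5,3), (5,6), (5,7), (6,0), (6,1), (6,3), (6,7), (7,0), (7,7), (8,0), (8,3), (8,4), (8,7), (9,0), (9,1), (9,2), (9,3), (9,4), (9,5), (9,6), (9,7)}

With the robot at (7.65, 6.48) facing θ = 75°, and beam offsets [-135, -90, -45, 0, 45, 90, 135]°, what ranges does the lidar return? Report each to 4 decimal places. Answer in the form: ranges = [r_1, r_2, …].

ranges = [1.7090, 1.3976, 1.0400, 0.5383, 0.6004, 1.7082, 6.9600]

beam 1: φ=-135°, α=300°
  d=(0.5000,-0.8660)  start (7,6)  tX=0.7000 tY=0.5543  stride 1/|dx|=2.0000 1/|dy|=1.1547
    cross y-line → (7,5), t=0.5543
    cross x-line → (8,5), t=0.7000
    cross y-line → (8,4), t=1.7090 (wall)
  → r_1 = 1.7090
beam 2: φ=-90°, α=345°
  d=(0.9659,-0.2588)  start (7,6)  tX=0.3623 tY=1.8546  stride 1/|dx|=1.0353 1/|dy|=3.8637
    cross x-line → (8,6), t=0.3623
    cross x-line → (9,6), t=1.3976 (wall)
  → r_2 = 1.3976
beam 3: φ=-45°, α=30°
  d=(0.8660,0.5000)  start (7,6)  tX=0.4041 tY=1.0400  stride 1/|dx|=1.1547 1/|dy|=2.0000
    cross x-line → (8,6), t=0.4041
    cross y-line → (8,7), t=1.0400 (wall)
  → r_3 = 1.0400
beam 4: φ=0°, α=75°
  d=(0.2588,0.9659)  start (7,6)  tX=1.3523 tY=0.5383  stride 1/|dx|=3.8637 1/|dy|=1.0353
    cross y-line → (7,7), t=0.5383 (wall)
  → r_4 = 0.5383
beam 5: φ=45°, α=120°
  d=(-0.5000,0.8660)  start (7,6)  tX=1.3000 tY=0.6004  stride 1/|dx|=2.0000 1/|dy|=1.1547
    cross y-line → (7,7), t=0.6004 (wall)
  → r_5 = 0.6004
beam 6: φ=90°, α=165°
  d=(-0.9659,0.2588)  start (7,6)  tX=0.6729 tY=2.0091  stride 1/|dx|=1.0353 1/|dy|=3.8637
    cross x-line → (6,6), t=0.6729
    cross x-line → (5,6), t=1.7082 (wall)
  → r_6 = 1.7082
beam 7: φ=135°, α=210°
  d=(-0.8660,-0.5000)  start (7,6)  tX=0.7506 tY=0.9600  stride 1/|dx|=1.1547 1/|dy|=2.0000
    cross x-line → (6,6), t=0.7506
    cross y-line → (6,5), t=0.9600
    cross x-line → (5,5), t=1.9053
    cross y-line → (5,4), t=2.9600
    cross x-line → (4,4), t=3.0600
    cross x-line → (3,4), t=4.2147
    cross y-line → (3,3), t=4.9600
    cross x-line → (2,3), t=5.3694
    cross x-line → (1,3), t=6.5241
    cross y-line → (1,2), t=6.9600 (wall)
  → r_7 = 6.9600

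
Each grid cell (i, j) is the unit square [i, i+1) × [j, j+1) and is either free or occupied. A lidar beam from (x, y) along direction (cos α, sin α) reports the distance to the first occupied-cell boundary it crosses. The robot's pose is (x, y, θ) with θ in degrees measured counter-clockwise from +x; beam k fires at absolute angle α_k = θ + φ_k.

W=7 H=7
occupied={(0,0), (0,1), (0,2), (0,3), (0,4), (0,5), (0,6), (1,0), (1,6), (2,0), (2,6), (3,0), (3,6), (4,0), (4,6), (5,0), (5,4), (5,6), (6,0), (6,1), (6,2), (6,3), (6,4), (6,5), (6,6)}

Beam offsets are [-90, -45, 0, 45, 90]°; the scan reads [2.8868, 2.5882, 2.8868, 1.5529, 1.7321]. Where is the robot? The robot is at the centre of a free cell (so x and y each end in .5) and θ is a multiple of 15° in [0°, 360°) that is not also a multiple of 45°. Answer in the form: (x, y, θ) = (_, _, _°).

(x, y, θ) = (2.5, 3.5, 120°)

The pose lattice has 24·16 = 384 candidates. Test each by forward raycasting.
  (4.5, 2.5, 240°): beam 1 = 4.0415 ≠ 2.8868 ✗
  (3.5, 5.5, 240°): beam 1 = 1.0000 ≠ 2.8868 ✗
  (1.5, 5.5, 255°): beam 1 = 0.5176 ≠ 2.8868 ✗
  (3.5, 3.5, 30°): beam 3 = 1.7321 ≠ 2.8868 ✗
  …
  (2.5, 3.5, 120°): r_1=2.8868, r_2=2.5882, r_3=2.8868, r_4=1.5529, r_5=1.7321 — all match ✓
No second candidate reproduces the full scan.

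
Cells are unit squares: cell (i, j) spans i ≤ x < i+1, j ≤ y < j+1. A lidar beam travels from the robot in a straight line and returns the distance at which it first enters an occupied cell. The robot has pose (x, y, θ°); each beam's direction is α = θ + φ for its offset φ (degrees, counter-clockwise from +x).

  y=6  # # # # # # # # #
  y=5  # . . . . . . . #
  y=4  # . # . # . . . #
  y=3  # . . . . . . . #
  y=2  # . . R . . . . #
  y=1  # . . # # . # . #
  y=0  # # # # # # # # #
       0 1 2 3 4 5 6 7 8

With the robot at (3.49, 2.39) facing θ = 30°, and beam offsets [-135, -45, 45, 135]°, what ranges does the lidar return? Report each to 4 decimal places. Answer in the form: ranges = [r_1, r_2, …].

beam 1: φ=-135°, α=255°
  d=(-0.2588,-0.9659)  start (3,2)  tX=1.8932 tY=0.4038  stride 1/|dx|=3.8637 1/|dy|=1.0353
    cross y-line → (3,1), t=0.4038 (wall)
  → r_1 = 0.4038
beam 2: φ=-45°, α=345°
  d=(0.9659,-0.2588)  start (3,2)  tX=0.5280 tY=1.5068  stride 1/|dx|=1.0353 1/|dy|=3.8637
    cross x-line → (4,2), t=0.5280
    cross y-line → (4,1), t=1.5068 (wall)
  → r_2 = 1.5068
beam 3: φ=45°, α=75°
  d=(0.2588,0.9659)  start (3,2)  tX=1.9705 tY=0.6315  stride 1/|dx|=3.8637 1/|dy|=1.0353
    cross y-line → (3,3), t=0.6315
    cross y-line → (3,4), t=1.6668
    cross x-line → (4,4), t=1.9705 (wall)
  → r_3 = 1.9705
beam 4: φ=135°, α=165°
  d=(-0.9659,0.2588)  start (3,2)  tX=0.5073 tY=2.3569  stride 1/|dx|=1.0353 1/|dy|=3.8637
    cross x-line → (2,2), t=0.5073
    cross x-line → (1,2), t=1.5426
    cross y-line → (1,3), t=2.3569
    cross x-line → (0,3), t=2.5778 (wall)
  → r_4 = 2.5778

ranges = [0.4038, 1.5068, 1.9705, 2.5778]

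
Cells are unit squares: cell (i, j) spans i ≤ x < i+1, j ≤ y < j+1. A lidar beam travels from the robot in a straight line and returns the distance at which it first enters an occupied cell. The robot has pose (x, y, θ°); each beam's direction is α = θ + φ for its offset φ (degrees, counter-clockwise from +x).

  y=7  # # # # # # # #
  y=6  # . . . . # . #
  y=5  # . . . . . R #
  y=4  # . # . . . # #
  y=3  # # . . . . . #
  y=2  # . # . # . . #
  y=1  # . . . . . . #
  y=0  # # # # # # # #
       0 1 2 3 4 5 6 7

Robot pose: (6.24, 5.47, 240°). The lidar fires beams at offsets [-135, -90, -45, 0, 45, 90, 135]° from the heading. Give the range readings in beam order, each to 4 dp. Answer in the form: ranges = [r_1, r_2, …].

ranges = [0.9273, 1.0600, 3.3543, 2.8521, 0.4866, 0.8776, 0.7868]

beam 1: φ=-135°, α=105°
  direction (-0.2588, 0.9659); cell (6,5); t to first gridline: x 0.9273, y 0.5487 (then +3.8637 / +1.0353)
    (6,6) via y @ 0.5487
    (5,6) via x @ 0.9273  # hit
  → r_1 = 0.9273
beam 2: φ=-90°, α=150°
  direction (-0.8660, 0.5000); cell (6,5); t to first gridline: x 0.2771, y 1.0600 (then +1.1547 / +2.0000)
    (5,5) via x @ 0.2771
    (5,6) via y @ 1.0600  # hit
  → r_2 = 1.0600
beam 3: φ=-45°, α=195°
  direction (-0.9659, -0.2588); cell (6,5); t to first gridline: x 0.2485, y 1.8159 (then +1.0353 / +3.8637)
    (5,5) via x @ 0.2485
    (4,5) via x @ 1.2837
    (4,4) via y @ 1.8159
    (3,4) via x @ 2.3190
    (2,4) via x @ 3.3543  # hit
  → r_3 = 3.3543
beam 4: φ=0°, α=240°
  direction (-0.5000, -0.8660); cell (6,5); t to first gridline: x 0.4800, y 0.5427 (then +2.0000 / +1.1547)
    (5,5) via x @ 0.4800
    (5,4) via y @ 0.5427
    (5,3) via y @ 1.6974
    (4,3) via x @ 2.4800
    (4,2) via y @ 2.8521  # hit
  → r_4 = 2.8521
beam 5: φ=45°, α=285°
  direction (0.2588, -0.9659); cell (6,5); t to first gridline: x 2.9364, y 0.4866 (then +3.8637 / +1.0353)
    (6,4) via y @ 0.4866  # hit
  → r_5 = 0.4866
beam 6: φ=90°, α=330°
  direction (0.8660, -0.5000); cell (6,5); t to first gridline: x 0.8776, y 0.9400 (then +1.1547 / +2.0000)
    (7,5) via x @ 0.8776  # hit
  → r_6 = 0.8776
beam 7: φ=135°, α=15°
  direction (0.9659, 0.2588); cell (6,5); t to first gridline: x 0.7868, y 2.0478 (then +1.0353 / +3.8637)
    (7,5) via x @ 0.7868  # hit
  → r_7 = 0.7868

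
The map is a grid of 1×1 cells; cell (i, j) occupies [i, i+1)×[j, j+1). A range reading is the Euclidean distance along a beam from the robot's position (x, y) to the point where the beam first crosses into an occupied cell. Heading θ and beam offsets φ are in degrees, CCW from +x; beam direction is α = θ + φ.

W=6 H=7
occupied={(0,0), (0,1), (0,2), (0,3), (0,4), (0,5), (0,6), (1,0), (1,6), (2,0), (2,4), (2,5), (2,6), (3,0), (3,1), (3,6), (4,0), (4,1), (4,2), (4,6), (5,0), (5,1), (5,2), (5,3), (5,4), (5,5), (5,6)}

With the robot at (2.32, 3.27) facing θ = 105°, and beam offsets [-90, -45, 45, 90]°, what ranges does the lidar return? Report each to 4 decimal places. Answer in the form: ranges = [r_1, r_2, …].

beam 1: φ=-90°, α=15°
  d=(0.9659,0.2588)  start (2,3)  tX=0.7040 tY=2.8205  stride 1/|dx|=1.0353 1/|dy|=3.8637
    cross x-line → (3,3), t=0.7040
    cross x-line → (4,3), t=1.7393
    cross x-line → (5,3), t=2.7745 (wall)
  → r_1 = 2.7745
beam 2: φ=-45°, α=60°
  d=(0.5000,0.8660)  start (2,3)  tX=1.3600 tY=0.8429  stride 1/|dx|=2.0000 1/|dy|=1.1547
    cross y-line → (2,4), t=0.8429 (wall)
  → r_2 = 0.8429
beam 3: φ=45°, α=150°
  d=(-0.8660,0.5000)  start (2,3)  tX=0.3695 tY=1.4600  stride 1/|dx|=1.1547 1/|dy|=2.0000
    cross x-line → (1,3), t=0.3695
    cross y-line → (1,4), t=1.4600
    cross x-line → (0,4), t=1.5242 (wall)
  → r_3 = 1.5242
beam 4: φ=90°, α=195°
  d=(-0.9659,-0.2588)  start (2,3)  tX=0.3313 tY=1.0432  stride 1/|dx|=1.0353 1/|dy|=3.8637
    cross x-line → (1,3), t=0.3313
    cross y-line → (1,2), t=1.0432
    cross x-line → (0,2), t=1.3666 (wall)
  → r_4 = 1.3666

ranges = [2.7745, 0.8429, 1.5242, 1.3666]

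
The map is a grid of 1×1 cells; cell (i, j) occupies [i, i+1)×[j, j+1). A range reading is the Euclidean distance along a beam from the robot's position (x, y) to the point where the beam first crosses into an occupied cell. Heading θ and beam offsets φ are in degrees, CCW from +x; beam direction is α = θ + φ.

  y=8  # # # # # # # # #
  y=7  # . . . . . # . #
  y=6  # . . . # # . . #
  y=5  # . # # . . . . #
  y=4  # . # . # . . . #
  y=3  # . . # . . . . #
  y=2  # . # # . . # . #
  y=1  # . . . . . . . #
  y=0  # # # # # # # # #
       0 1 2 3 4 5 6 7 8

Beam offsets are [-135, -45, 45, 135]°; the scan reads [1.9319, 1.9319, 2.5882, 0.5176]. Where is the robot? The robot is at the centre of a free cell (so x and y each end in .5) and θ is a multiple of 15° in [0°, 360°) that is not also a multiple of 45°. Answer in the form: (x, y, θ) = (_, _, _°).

The pose lattice has 38·16 = 608 candidates. Test each by forward raycasting.
  (1.5, 4.5, 165°): beam 1 = 0.5774 ≠ 1.9319 ✗
  (3.5, 1.5, 255°): beam 1 = 0.5774 ≠ 1.9319 ✗
  (4.5, 1.5, 345°): beam 1 = 1.0000 ≠ 1.9319 ✗
  (6.5, 5.5, 30°): beam 1 = 4.6587 ≠ 1.9319 ✗
  …
  (7.5, 5.5, 210°): r_1=1.9319, r_2=1.9319, r_3=2.5882, r_4=0.5176 — all match ✓
No second candidate reproduces the full scan.

(x, y, θ) = (7.5, 5.5, 210°)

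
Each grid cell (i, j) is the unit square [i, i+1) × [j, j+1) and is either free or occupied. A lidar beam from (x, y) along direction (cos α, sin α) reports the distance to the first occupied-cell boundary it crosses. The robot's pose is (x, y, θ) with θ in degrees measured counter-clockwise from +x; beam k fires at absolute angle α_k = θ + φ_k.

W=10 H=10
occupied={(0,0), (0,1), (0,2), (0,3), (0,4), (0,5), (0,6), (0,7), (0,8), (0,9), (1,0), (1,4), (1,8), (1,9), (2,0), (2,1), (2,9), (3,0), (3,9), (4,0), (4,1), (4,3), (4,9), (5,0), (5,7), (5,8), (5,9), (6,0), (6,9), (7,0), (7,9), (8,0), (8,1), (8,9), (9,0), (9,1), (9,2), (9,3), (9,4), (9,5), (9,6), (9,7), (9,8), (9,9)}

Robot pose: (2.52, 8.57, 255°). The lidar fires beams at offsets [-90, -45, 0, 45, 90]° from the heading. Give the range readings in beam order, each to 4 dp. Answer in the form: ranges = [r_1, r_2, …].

ranges = [0.5383, 0.6004, 3.6959, 8.7411, 2.5675]

beam 1: φ=-90°, α=165°
  d=(-0.9659,0.2588)  start (2,8)  tX=0.5383 tY=1.6614  stride 1/|dx|=1.0353 1/|dy|=3.8637
    cross x-line → (1,8), t=0.5383 (wall)
  → r_1 = 0.5383
beam 2: φ=-45°, α=210°
  d=(-0.8660,-0.5000)  start (2,8)  tX=0.6004 tY=1.1400  stride 1/|dx|=1.1547 1/|dy|=2.0000
    cross x-line → (1,8), t=0.6004 (wall)
  → r_2 = 0.6004
beam 3: φ=0°, α=255°
  d=(-0.2588,-0.9659)  start (2,8)  tX=2.0091 tY=0.5901  stride 1/|dx|=3.8637 1/|dy|=1.0353
    cross y-line → (2,7), t=0.5901
    cross y-line → (2,6), t=1.6254
    cross x-line → (1,6), t=2.0091
    cross y-line → (1,5), t=2.6607
    cross y-line → (1,4), t=3.6959 (wall)
  → r_3 = 3.6959
beam 4: φ=45°, α=300°
  d=(0.5000,-0.8660)  start (2,8)  tX=0.9600 tY=0.6582  stride 1/|dx|=2.0000 1/|dy|=1.1547
    cross y-line → (2,7), t=0.6582
    cross x-line → (3,7), t=0.9600
    cross y-line → (3,6), t=1.8129
    cross x-line → (4,6), t=2.9600
    cross y-line → (4,5), t=2.9676
    cross y-line → (4,4), t=4.1223
    cross x-line → (5,4), t=4.9600
    cross y-line → (5,3), t=5.2770
    cross y-line → (5,2), t=6.4317
    cross x-line → (6,2), t=6.9600
    cross y-line → (6,1), t=7.5864
    cross y-line → (6,0), t=8.7411 (wall)
  → r_4 = 8.7411
beam 5: φ=90°, α=345°
  d=(0.9659,-0.2588)  start (2,8)  tX=0.4969 tY=2.2023  stride 1/|dx|=1.0353 1/|dy|=3.8637
    cross x-line → (3,8), t=0.4969
    cross x-line → (4,8), t=1.5322
    cross y-line → (4,7), t=2.2023
    cross x-line → (5,7), t=2.5675 (wall)
  → r_5 = 2.5675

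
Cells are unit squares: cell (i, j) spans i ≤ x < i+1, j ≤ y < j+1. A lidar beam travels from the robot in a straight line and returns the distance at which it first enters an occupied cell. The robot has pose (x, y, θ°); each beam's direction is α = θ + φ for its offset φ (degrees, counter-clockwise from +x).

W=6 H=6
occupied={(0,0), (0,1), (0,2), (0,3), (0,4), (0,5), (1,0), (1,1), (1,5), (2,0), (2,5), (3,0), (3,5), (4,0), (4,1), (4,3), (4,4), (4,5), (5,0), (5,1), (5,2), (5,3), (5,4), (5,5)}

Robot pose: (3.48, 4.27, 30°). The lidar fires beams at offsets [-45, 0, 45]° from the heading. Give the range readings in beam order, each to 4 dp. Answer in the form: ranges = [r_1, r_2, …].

ranges = [0.5383, 0.6004, 0.7558]

beam 1: φ=-45°, α=345°
  cosα=0.9659 sinα=-0.2588 | (3,4) | tMaxX 0.5383 tMaxY 1.0432 | tΔX 1.0353 tΔY 3.8637
    t=0.5383 [x] (4,4) — stop
  → r_1 = 0.5383
beam 2: φ=0°, α=30°
  cosα=0.8660 sinα=0.5000 | (3,4) | tMaxX 0.6004 tMaxY 1.4600 | tΔX 1.1547 tΔY 2.0000
    t=0.6004 [x] (4,4) — stop
  → r_2 = 0.6004
beam 3: φ=45°, α=75°
  cosα=0.2588 sinα=0.9659 | (3,4) | tMaxX 2.0091 tMaxY 0.7558 | tΔX 3.8637 tΔY 1.0353
    t=0.7558 [y] (3,5) — stop
  → r_3 = 0.7558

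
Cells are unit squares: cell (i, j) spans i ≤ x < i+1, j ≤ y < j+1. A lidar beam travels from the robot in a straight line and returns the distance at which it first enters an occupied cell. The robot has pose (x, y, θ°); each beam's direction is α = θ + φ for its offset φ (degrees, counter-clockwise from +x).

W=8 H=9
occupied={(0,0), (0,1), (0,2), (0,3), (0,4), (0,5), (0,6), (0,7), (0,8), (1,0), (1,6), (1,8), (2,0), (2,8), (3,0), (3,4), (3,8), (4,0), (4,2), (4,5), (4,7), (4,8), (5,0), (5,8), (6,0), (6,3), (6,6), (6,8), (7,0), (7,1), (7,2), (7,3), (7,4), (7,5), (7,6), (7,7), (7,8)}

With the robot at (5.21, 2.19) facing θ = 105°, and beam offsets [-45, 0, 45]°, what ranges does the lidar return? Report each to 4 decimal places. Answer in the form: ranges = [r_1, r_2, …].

beam 1: φ=-45°, α=60°
  direction (0.5000, 0.8660); cell (5,2); t to first gridline: x 1.5800, y 0.9353 (then +2.0000 / +1.1547)
    (5,3) via y @ 0.9353
    (6,3) via x @ 1.5800  # hit
  → r_1 = 1.5800
beam 2: φ=0°, α=105°
  direction (-0.2588, 0.9659); cell (5,2); t to first gridline: x 0.8114, y 0.8386 (then +3.8637 / +1.0353)
    (4,2) via x @ 0.8114  # hit
  → r_2 = 0.8114
beam 3: φ=45°, α=150°
  direction (-0.8660, 0.5000); cell (5,2); t to first gridline: x 0.2425, y 1.6200 (then +1.1547 / +2.0000)
    (4,2) via x @ 0.2425  # hit
  → r_3 = 0.2425

ranges = [1.5800, 0.8114, 0.2425]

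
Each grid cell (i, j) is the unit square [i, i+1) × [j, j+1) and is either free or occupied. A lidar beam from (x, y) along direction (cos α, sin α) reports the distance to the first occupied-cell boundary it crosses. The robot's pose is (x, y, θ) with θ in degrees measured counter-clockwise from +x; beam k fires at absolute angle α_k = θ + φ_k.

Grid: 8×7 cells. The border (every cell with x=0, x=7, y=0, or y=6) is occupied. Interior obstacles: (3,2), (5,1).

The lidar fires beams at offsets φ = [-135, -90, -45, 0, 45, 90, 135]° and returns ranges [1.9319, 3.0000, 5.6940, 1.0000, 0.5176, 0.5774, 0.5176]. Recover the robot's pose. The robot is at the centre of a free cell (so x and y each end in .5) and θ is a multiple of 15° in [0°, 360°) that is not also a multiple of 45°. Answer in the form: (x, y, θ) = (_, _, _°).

Candidates: 28 free-cell centres × 16 headings = 448 poses. Raycast each; keep the one whose scan matches to 4 dp.
  (4.5, 5.5, 30°): beam 1 = 2.5882 ≠ 1.9319 ✗
  (2.5, 4.5, 60°): beam 2 = 5.1962 ≠ 3.0000 ✗
  (6.5, 5.5, 330°): beam 1 = 5.6940 ≠ 1.9319 ✗
  (2.5, 4.5, 300°): beam 1 = 1.5529 ≠ 1.9319 ✗
  …
  (1.5, 5.5, 30°): r_1=1.9319, r_2=3.0000, r_3=5.6940, r_4=1.0000, r_5=0.5176, r_6=0.5774, r_7=0.5176 — all match ✓
Unique over the lattice → pose = (1.5, 5.5, 30°).

(x, y, θ) = (1.5, 5.5, 30°)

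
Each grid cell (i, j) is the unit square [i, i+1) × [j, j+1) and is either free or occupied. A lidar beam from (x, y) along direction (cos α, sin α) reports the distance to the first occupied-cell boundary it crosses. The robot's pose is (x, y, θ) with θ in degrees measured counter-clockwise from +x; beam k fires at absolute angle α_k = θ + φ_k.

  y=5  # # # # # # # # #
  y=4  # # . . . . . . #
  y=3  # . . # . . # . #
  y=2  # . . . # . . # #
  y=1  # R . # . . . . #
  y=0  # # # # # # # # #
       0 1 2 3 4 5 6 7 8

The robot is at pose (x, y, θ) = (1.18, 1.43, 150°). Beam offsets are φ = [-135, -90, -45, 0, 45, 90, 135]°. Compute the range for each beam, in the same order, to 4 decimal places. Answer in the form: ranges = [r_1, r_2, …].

beam 1: φ=-135°, α=15°
  cosα=0.9659 sinα=0.2588 | (1,1) | tMaxX 0.8489 tMaxY 2.2023 | tΔX 1.0353 tΔY 3.8637
    t=0.8489 [x] (2,1)
    t=1.8842 [x] (3,1) — stop
  → r_1 = 1.8842
beam 2: φ=-90°, α=60°
  cosα=0.5000 sinα=0.8660 | (1,1) | tMaxX 1.6400 tMaxY 0.6582 | tΔX 2.0000 tΔY 1.1547
    t=0.6582 [y] (1,2)
    t=1.6400 [x] (2,2)
    t=1.8129 [y] (2,3)
    t=2.9676 [y] (2,4)
    t=3.6400 [x] (3,4)
    t=4.1223 [y] (3,5) — stop
  → r_2 = 4.1223
beam 3: φ=-45°, α=105°
  cosα=-0.2588 sinα=0.9659 | (1,1) | tMaxX 0.6955 tMaxY 0.5901 | tΔX 3.8637 tΔY 1.0353
    t=0.5901 [y] (1,2)
    t=0.6955 [x] (0,2) — stop
  → r_3 = 0.6955
beam 4: φ=0°, α=150°
  cosα=-0.8660 sinα=0.5000 | (1,1) | tMaxX 0.2078 tMaxY 1.1400 | tΔX 1.1547 tΔY 2.0000
    t=0.2078 [x] (0,1) — stop
  → r_4 = 0.2078
beam 5: φ=45°, α=195°
  cosα=-0.9659 sinα=-0.2588 | (1,1) | tMaxX 0.1863 tMaxY 1.6614 | tΔX 1.0353 tΔY 3.8637
    t=0.1863 [x] (0,1) — stop
  → r_5 = 0.1863
beam 6: φ=90°, α=240°
  cosα=-0.5000 sinα=-0.8660 | (1,1) | tMaxX 0.3600 tMaxY 0.4965 | tΔX 2.0000 tΔY 1.1547
    t=0.3600 [x] (0,1) — stop
  → r_6 = 0.3600
beam 7: φ=135°, α=285°
  cosα=0.2588 sinα=-0.9659 | (1,1) | tMaxX 3.1682 tMaxY 0.4452 | tΔX 3.8637 tΔY 1.0353
    t=0.4452 [y] (1,0) — stop
  → r_7 = 0.4452

ranges = [1.8842, 4.1223, 0.6955, 0.2078, 0.1863, 0.3600, 0.4452]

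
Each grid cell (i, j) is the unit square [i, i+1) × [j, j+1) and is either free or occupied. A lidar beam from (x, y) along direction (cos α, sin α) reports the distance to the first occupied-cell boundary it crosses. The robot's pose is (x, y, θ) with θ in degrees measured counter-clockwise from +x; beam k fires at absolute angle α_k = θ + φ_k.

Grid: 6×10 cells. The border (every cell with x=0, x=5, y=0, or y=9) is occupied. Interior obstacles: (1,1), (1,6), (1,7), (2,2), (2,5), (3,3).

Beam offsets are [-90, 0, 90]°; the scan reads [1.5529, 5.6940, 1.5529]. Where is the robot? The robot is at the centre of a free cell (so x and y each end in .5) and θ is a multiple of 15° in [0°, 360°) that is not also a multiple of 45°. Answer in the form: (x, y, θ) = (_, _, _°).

Enumerate (i+0.5, j+0.5, θ) over the 26 free cells and 16 admissible headings. For each, cast all 3 beams and compare to the given ranges.
  (4.5, 5.5, 165°): beam 1 = 1.9319 ≠ 1.5529 ✗
  (3.5, 6.5, 165°): beam 1 = 2.5882 ≠ 1.5529 ✗
  (4.5, 6.5, 240°): beam 1 = 2.8868 ≠ 1.5529 ✗
  (2.5, 6.5, 300°): beam 1 = 0.5774 ≠ 1.5529 ✗
  …
  (3.5, 6.5, 285°): r_1=1.5529, r_2=5.6940, r_3=1.5529 — all match ✓
Unique over the lattice → pose = (3.5, 6.5, 285°).

(x, y, θ) = (3.5, 6.5, 285°)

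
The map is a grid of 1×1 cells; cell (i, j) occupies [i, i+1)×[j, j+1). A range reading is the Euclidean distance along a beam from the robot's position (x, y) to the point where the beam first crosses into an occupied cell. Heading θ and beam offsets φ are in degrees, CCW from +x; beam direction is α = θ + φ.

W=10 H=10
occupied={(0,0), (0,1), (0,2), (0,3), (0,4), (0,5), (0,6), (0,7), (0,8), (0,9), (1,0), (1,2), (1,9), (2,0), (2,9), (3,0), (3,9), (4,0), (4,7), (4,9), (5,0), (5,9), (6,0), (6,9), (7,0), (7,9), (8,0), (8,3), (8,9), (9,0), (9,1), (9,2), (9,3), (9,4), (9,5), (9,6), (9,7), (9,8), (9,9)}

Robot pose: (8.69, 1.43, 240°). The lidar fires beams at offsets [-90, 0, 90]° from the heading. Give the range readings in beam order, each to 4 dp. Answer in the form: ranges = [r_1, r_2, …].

ranges = [8.8796, 0.4965, 0.3580]

beam 1: φ=-90°, α=150°
  d=(-0.8660,0.5000)  start (8,1)  tX=0.7967 tY=1.1400  stride 1/|dx|=1.1547 1/|dy|=2.0000
    cross x-line → (7,1), t=0.7967
    cross y-line → (7,2), t=1.1400
    cross x-line → (6,2), t=1.9514
    cross x-line → (5,2), t=3.1061
    cross y-line → (5,3), t=3.1400
    cross x-line → (4,3), t=4.2608
    cross y-line → (4,4), t=5.1400
    cross x-line → (3,4), t=5.4155
    cross x-line → (2,4), t=6.5702
    cross y-line → (2,5), t=7.1400
    cross x-line → (1,5), t=7.7249
    cross x-line → (0,5), t=8.8796 (wall)
  → r_1 = 8.8796
beam 2: φ=0°, α=240°
  d=(-0.5000,-0.8660)  start (8,1)  tX=1.3800 tY=0.4965  stride 1/|dx|=2.0000 1/|dy|=1.1547
    cross y-line → (8,0), t=0.4965 (wall)
  → r_2 = 0.4965
beam 3: φ=90°, α=330°
  d=(0.8660,-0.5000)  start (8,1)  tX=0.3580 tY=0.8600  stride 1/|dx|=1.1547 1/|dy|=2.0000
    cross x-line → (9,1), t=0.3580 (wall)
  → r_3 = 0.3580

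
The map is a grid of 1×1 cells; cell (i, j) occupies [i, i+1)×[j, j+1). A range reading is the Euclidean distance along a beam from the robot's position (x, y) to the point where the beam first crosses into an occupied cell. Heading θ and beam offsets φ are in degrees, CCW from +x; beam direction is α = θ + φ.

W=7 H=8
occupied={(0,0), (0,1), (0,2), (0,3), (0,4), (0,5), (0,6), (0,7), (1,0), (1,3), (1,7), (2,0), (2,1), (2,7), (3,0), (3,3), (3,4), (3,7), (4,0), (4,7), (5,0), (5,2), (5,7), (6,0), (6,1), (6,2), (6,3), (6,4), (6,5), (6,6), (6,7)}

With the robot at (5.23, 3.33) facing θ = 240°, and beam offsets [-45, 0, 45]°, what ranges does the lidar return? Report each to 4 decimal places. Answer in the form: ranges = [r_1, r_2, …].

ranges = [1.2734, 0.3811, 0.3416]

beam 1: φ=-45°, α=195°
  dir = (cos 195°, sin 195°) = (-0.9659, -0.2588); from cell (5,3)
  next x-line at t=0.2381, next y-line at t=1.2750; Δt_x=1.0353, Δt_y=3.8637
    x: enter (4,3) at t=0.2381
    x: enter (3,3) at t=1.2734 ← occupied
  → r_1 = 1.2734
beam 2: φ=0°, α=240°
  dir = (cos 240°, sin 240°) = (-0.5000, -0.8660); from cell (5,3)
  next x-line at t=0.4600, next y-line at t=0.3811; Δt_x=2.0000, Δt_y=1.1547
    y: enter (5,2) at t=0.3811 ← occupied
  → r_2 = 0.3811
beam 3: φ=45°, α=285°
  dir = (cos 285°, sin 285°) = (0.2588, -0.9659); from cell (5,3)
  next x-line at t=2.9751, next y-line at t=0.3416; Δt_x=3.8637, Δt_y=1.0353
    y: enter (5,2) at t=0.3416 ← occupied
  → r_3 = 0.3416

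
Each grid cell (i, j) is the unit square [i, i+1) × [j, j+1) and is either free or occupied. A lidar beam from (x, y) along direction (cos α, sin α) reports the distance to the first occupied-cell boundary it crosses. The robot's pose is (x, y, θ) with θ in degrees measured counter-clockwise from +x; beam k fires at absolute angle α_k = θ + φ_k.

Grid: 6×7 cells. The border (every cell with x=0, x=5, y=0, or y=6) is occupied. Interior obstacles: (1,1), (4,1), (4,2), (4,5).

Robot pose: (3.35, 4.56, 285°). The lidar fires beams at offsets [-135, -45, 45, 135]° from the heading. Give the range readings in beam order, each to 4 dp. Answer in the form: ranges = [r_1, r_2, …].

beam 1: φ=-135°, α=150°
  cosα=-0.8660 sinα=0.5000 | (3,4) | tMaxX 0.4041 tMaxY 0.8800 | tΔX 1.1547 tΔY 2.0000
    t=0.4041 [x] (2,4)
    t=0.8800 [y] (2,5)
    t=1.5588 [x] (1,5)
    t=2.7135 [x] (0,5) — stop
  → r_1 = 2.7135
beam 2: φ=-45°, α=240°
  cosα=-0.5000 sinα=-0.8660 | (3,4) | tMaxX 0.7000 tMaxY 0.6466 | tΔX 2.0000 tΔY 1.1547
    t=0.6466 [y] (3,3)
    t=0.7000 [x] (2,3)
    t=1.8013 [y] (2,2)
    t=2.7000 [x] (1,2)
    t=2.9560 [y] (1,1) — stop
  → r_2 = 2.9560
beam 3: φ=45°, α=330°
  cosα=0.8660 sinα=-0.5000 | (3,4) | tMaxX 0.7506 tMaxY 1.1200 | tΔX 1.1547 tΔY 2.0000
    t=0.7506 [x] (4,4)
    t=1.1200 [y] (4,3)
    t=1.9053 [x] (5,3) — stop
  → r_3 = 1.9053
beam 4: φ=135°, α=60°
  cosα=0.5000 sinα=0.8660 | (3,4) | tMaxX 1.3000 tMaxY 0.5081 | tΔX 2.0000 tΔY 1.1547
    t=0.5081 [y] (3,5)
    t=1.3000 [x] (4,5) — stop
  → r_4 = 1.3000

ranges = [2.7135, 2.9560, 1.9053, 1.3000]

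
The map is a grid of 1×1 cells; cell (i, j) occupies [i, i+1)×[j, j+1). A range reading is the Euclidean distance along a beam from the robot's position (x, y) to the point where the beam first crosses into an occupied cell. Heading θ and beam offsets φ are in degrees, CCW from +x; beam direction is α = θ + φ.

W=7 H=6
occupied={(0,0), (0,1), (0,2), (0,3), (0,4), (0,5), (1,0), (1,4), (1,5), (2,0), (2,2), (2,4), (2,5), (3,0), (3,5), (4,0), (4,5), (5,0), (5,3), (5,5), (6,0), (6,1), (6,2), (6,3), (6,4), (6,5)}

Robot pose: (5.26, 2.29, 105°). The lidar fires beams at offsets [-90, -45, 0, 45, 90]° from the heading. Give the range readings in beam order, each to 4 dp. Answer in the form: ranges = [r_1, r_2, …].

ranges = [0.7661, 0.8198, 0.7350, 3.4200, 4.4103]

beam 1: φ=-90°, α=15°
  direction (0.9659, 0.2588); cell (5,2); t to first gridline: x 0.7661, y 2.7432 (then +1.0353 / +3.8637)
    (6,2) via x @ 0.7661  # hit
  → r_1 = 0.7661
beam 2: φ=-45°, α=60°
  direction (0.5000, 0.8660); cell (5,2); t to first gridline: x 1.4800, y 0.8198 (then +2.0000 / +1.1547)
    (5,3) via y @ 0.8198  # hit
  → r_2 = 0.8198
beam 3: φ=0°, α=105°
  direction (-0.2588, 0.9659); cell (5,2); t to first gridline: x 1.0046, y 0.7350 (then +3.8637 / +1.0353)
    (5,3) via y @ 0.7350  # hit
  → r_3 = 0.7350
beam 4: φ=45°, α=150°
  direction (-0.8660, 0.5000); cell (5,2); t to first gridline: x 0.3002, y 1.4200 (then +1.1547 / +2.0000)
    (4,2) via x @ 0.3002
    (4,3) via y @ 1.4200
    (3,3) via x @ 1.4549
    (2,3) via x @ 2.6096
    (2,4) via y @ 3.4200  # hit
  → r_4 = 3.4200
beam 5: φ=90°, α=195°
  direction (-0.9659, -0.2588); cell (5,2); t to first gridline: x 0.2692, y 1.1205 (then +1.0353 / +3.8637)
    (4,2) via x @ 0.2692
    (4,1) via y @ 1.1205
    (3,1) via x @ 1.3044
    (2,1) via x @ 2.3397
    (1,1) via x @ 3.3750
    (0,1) via x @ 4.4103  # hit
  → r_5 = 4.4103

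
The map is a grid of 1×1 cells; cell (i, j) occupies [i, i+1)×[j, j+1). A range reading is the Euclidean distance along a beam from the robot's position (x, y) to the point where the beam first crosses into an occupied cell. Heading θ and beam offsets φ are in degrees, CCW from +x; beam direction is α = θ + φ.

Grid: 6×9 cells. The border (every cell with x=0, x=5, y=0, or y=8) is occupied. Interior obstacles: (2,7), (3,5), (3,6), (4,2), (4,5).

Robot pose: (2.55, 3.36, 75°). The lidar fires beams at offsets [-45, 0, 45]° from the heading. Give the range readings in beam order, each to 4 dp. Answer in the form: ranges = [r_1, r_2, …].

ranges = [2.8290, 1.7387, 3.1000]

beam 1: φ=-45°, α=30°
  d=(0.8660,0.5000)  start (2,3)  tX=0.5196 tY=1.2800  stride 1/|dx|=1.1547 1/|dy|=2.0000
    cross x-line → (3,3), t=0.5196
    cross y-line → (3,4), t=1.2800
    cross x-line → (4,4), t=1.6743
    cross x-line → (5,4), t=2.8290 (wall)
  → r_1 = 2.8290
beam 2: φ=0°, α=75°
  d=(0.2588,0.9659)  start (2,3)  tX=1.7387 tY=0.6626  stride 1/|dx|=3.8637 1/|dy|=1.0353
    cross y-line → (2,4), t=0.6626
    cross y-line → (2,5), t=1.6979
    cross x-line → (3,5), t=1.7387 (wall)
  → r_2 = 1.7387
beam 3: φ=45°, α=120°
  d=(-0.5000,0.8660)  start (2,3)  tX=1.1000 tY=0.7390  stride 1/|dx|=2.0000 1/|dy|=1.1547
    cross y-line → (2,4), t=0.7390
    cross x-line → (1,4), t=1.1000
    cross y-line → (1,5), t=1.8937
    cross y-line → (1,6), t=3.0484
    cross x-line → (0,6), t=3.1000 (wall)
  → r_3 = 3.1000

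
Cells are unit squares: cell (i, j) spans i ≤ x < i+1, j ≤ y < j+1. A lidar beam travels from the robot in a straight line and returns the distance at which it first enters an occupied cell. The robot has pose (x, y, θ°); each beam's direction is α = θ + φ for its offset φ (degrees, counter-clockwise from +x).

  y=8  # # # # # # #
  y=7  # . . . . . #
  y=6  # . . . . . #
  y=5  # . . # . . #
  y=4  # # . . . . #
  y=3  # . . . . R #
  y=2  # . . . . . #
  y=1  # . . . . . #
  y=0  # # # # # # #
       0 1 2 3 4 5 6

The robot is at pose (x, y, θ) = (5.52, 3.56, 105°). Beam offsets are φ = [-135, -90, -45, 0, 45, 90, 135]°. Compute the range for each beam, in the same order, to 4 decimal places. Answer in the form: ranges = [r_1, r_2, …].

ranges = [0.5543, 0.4969, 0.9600, 4.5966, 2.8800, 4.6794, 2.9560]

beam 1: φ=-135°, α=330°
  d=(0.8660,-0.5000)  start (5,3)  tX=0.5543 tY=1.1200  stride 1/|dx|=1.1547 1/|dy|=2.0000
    cross x-line → (6,3), t=0.5543 (wall)
  → r_1 = 0.5543
beam 2: φ=-90°, α=15°
  d=(0.9659,0.2588)  start (5,3)  tX=0.4969 tY=1.7000  stride 1/|dx|=1.0353 1/|dy|=3.8637
    cross x-line → (6,3), t=0.4969 (wall)
  → r_2 = 0.4969
beam 3: φ=-45°, α=60°
  d=(0.5000,0.8660)  start (5,3)  tX=0.9600 tY=0.5081  stride 1/|dx|=2.0000 1/|dy|=1.1547
    cross y-line → (5,4), t=0.5081
    cross x-line → (6,4), t=0.9600 (wall)
  → r_3 = 0.9600
beam 4: φ=0°, α=105°
  d=(-0.2588,0.9659)  start (5,3)  tX=2.0091 tY=0.4555  stride 1/|dx|=3.8637 1/|dy|=1.0353
    cross y-line → (5,4), t=0.4555
    cross y-line → (5,5), t=1.4908
    cross x-line → (4,5), t=2.0091
    cross y-line → (4,6), t=2.5261
    cross y-line → (4,7), t=3.5614
    cross y-line → (4,8), t=4.5966 (wall)
  → r_4 = 4.5966
beam 5: φ=45°, α=150°
  d=(-0.8660,0.5000)  start (5,3)  tX=0.6004 tY=0.8800  stride 1/|dx|=1.1547 1/|dy|=2.0000
    cross x-line → (4,3), t=0.6004
    cross y-line → (4,4), t=0.8800
    cross x-line → (3,4), t=1.7551
    cross y-line → (3,5), t=2.8800 (wall)
  → r_5 = 2.8800
beam 6: φ=90°, α=195°
  d=(-0.9659,-0.2588)  start (5,3)  tX=0.5383 tY=2.1637  stride 1/|dx|=1.0353 1/|dy|=3.8637
    cross x-line → (4,3), t=0.5383
    cross x-line → (3,3), t=1.5736
    cross y-line → (3,2), t=2.1637
    cross x-line → (2,2), t=2.6089
    cross x-line → (1,2), t=3.6442
    cross x-line → (0,2), t=4.6794 (wall)
  → r_6 = 4.6794
beam 7: φ=135°, α=240°
  d=(-0.5000,-0.8660)  start (5,3)  tX=1.0400 tY=0.6466  stride 1/|dx|=2.0000 1/|dy|=1.1547
    cross y-line → (5,2), t=0.6466
    cross x-line → (4,2), t=1.0400
    cross y-line → (4,1), t=1.8013
    cross y-line → (4,0), t=2.9560 (wall)
  → r_7 = 2.9560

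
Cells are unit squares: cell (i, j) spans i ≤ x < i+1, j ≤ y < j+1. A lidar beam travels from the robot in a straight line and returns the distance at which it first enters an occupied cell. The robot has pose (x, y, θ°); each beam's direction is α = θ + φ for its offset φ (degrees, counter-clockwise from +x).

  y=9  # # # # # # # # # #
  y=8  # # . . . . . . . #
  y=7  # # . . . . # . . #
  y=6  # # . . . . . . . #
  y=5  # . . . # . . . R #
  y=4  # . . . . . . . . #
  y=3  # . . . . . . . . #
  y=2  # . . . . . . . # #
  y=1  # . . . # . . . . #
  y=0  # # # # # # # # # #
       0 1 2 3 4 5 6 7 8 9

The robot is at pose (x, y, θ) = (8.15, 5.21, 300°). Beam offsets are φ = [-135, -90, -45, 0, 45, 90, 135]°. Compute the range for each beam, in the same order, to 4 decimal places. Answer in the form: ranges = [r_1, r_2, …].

ranges = [6.3669, 8.2561, 4.3585, 1.7000, 0.8800, 0.9815, 3.2841]

beam 1: φ=-135°, α=165°
  d=(-0.9659,0.2588)  start (8,5)  tX=0.1553 tY=3.0523  stride 1/|dx|=1.0353 1/|dy|=3.8637
    cross x-line → (7,5), t=0.1553
    cross x-line → (6,5), t=1.1906
    cross x-line → (5,5), t=2.2258
    cross y-line → (5,6), t=3.0523
    cross x-line → (4,6), t=3.2611
    cross x-line → (3,6), t=4.2964
    cross x-line → (2,6), t=5.3317
    cross x-line → (1,6), t=6.3669 (wall)
  → r_1 = 6.3669
beam 2: φ=-90°, α=210°
  d=(-0.8660,-0.5000)  start (8,5)  tX=0.1732 tY=0.4200  stride 1/|dx|=1.1547 1/|dy|=2.0000
    cross x-line → (7,5), t=0.1732
    cross y-line → (7,4), t=0.4200
    cross x-line → (6,4), t=1.3279
    cross y-line → (6,3), t=2.4200
    cross x-line → (5,3), t=2.4826
    cross x-line → (4,3), t=3.6373
    cross y-line → (4,2), t=4.4200
    cross x-line → (3,2), t=4.7920
    cross x-line → (2,2), t=5.9467
    cross y-line → (2,1), t=6.4200
    cross x-line → (1,1), t=7.1014
    cross x-line → (0,1), t=8.2561 (wall)
  → r_2 = 8.2561
beam 3: φ=-45°, α=255°
  d=(-0.2588,-0.9659)  start (8,5)  tX=0.5796 tY=0.2174  stride 1/|dx|=3.8637 1/|dy|=1.0353
    cross y-line → (8,4), t=0.2174
    cross x-line → (7,4), t=0.5796
    cross y-line → (7,3), t=1.2527
    cross y-line → (7,2), t=2.2880
    cross y-line → (7,1), t=3.3232
    cross y-line → (7,0), t=4.3585 (wall)
  → r_3 = 4.3585
beam 4: φ=0°, α=300°
  d=(0.5000,-0.8660)  start (8,5)  tX=1.7000 tY=0.2425  stride 1/|dx|=2.0000 1/|dy|=1.1547
    cross y-line → (8,4), t=0.2425
    cross y-line → (8,3), t=1.3972
    cross x-line → (9,3), t=1.7000 (wall)
  → r_4 = 1.7000
beam 5: φ=45°, α=345°
  d=(0.9659,-0.2588)  start (8,5)  tX=0.8800 tY=0.8114  stride 1/|dx|=1.0353 1/|dy|=3.8637
    cross y-line → (8,4), t=0.8114
    cross x-line → (9,4), t=0.8800 (wall)
  → r_5 = 0.8800
beam 6: φ=90°, α=30°
  d=(0.8660,0.5000)  start (8,5)  tX=0.9815 tY=1.5800  stride 1/|dx|=1.1547 1/|dy|=2.0000
    cross x-line → (9,5), t=0.9815 (wall)
  → r_6 = 0.9815
beam 7: φ=135°, α=75°
  d=(0.2588,0.9659)  start (8,5)  tX=3.2841 tY=0.8179  stride 1/|dx|=3.8637 1/|dy|=1.0353
    cross y-line → (8,6), t=0.8179
    cross y-line → (8,7), t=1.8531
    cross y-line → (8,8), t=2.8884
    cross x-line → (9,8), t=3.2841 (wall)
  → r_7 = 3.2841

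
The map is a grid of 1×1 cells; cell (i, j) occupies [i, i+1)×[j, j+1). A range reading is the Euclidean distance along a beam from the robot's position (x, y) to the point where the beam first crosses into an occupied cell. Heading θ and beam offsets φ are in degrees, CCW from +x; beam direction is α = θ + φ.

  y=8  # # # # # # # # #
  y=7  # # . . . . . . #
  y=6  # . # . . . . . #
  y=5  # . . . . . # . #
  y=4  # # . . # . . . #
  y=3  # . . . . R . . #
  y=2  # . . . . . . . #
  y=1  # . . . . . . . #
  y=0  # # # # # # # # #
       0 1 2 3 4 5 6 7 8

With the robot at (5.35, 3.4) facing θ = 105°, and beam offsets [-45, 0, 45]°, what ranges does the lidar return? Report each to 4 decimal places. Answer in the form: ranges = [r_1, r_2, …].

ranges = [1.8475, 1.3523, 1.2000]

beam 1: φ=-45°, α=60°
  d=(0.5000,0.8660)  start (5,3)  tX=1.3000 tY=0.6928  stride 1/|dx|=2.0000 1/|dy|=1.1547
    cross y-line → (5,4), t=0.6928
    cross x-line → (6,4), t=1.3000
    cross y-line → (6,5), t=1.8475 (wall)
  → r_1 = 1.8475
beam 2: φ=0°, α=105°
  d=(-0.2588,0.9659)  start (5,3)  tX=1.3523 tY=0.6212  stride 1/|dx|=3.8637 1/|dy|=1.0353
    cross y-line → (5,4), t=0.6212
    cross x-line → (4,4), t=1.3523 (wall)
  → r_2 = 1.3523
beam 3: φ=45°, α=150°
  d=(-0.8660,0.5000)  start (5,3)  tX=0.4041 tY=1.2000  stride 1/|dx|=1.1547 1/|dy|=2.0000
    cross x-line → (4,3), t=0.4041
    cross y-line → (4,4), t=1.2000 (wall)
  → r_3 = 1.2000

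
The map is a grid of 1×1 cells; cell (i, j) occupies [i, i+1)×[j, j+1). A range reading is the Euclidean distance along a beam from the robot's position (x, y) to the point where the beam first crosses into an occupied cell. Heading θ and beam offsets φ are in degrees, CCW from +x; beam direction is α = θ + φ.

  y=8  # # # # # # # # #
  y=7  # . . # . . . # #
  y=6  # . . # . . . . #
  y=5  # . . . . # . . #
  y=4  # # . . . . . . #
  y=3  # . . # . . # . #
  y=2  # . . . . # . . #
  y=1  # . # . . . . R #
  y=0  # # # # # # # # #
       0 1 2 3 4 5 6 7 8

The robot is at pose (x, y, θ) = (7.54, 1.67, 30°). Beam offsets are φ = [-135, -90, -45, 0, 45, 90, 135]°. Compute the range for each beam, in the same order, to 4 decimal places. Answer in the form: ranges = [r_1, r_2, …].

beam 1: φ=-135°, α=255°
  cosα=-0.2588 sinα=-0.9659 | (7,1) | tMaxX 2.0864 tMaxY 0.6936 | tΔX 3.8637 tΔY 1.0353
    t=0.6936 [y] (7,0) — stop
  → r_1 = 0.6936
beam 2: φ=-90°, α=300°
  cosα=0.5000 sinα=-0.8660 | (7,1) | tMaxX 0.9200 tMaxY 0.7736 | tΔX 2.0000 tΔY 1.1547
    t=0.7736 [y] (7,0) — stop
  → r_2 = 0.7736
beam 3: φ=-45°, α=345°
  cosα=0.9659 sinα=-0.2588 | (7,1) | tMaxX 0.4762 tMaxY 2.5887 | tΔX 1.0353 tΔY 3.8637
    t=0.4762 [x] (8,1) — stop
  → r_3 = 0.4762
beam 4: φ=0°, α=30°
  cosα=0.8660 sinα=0.5000 | (7,1) | tMaxX 0.5312 tMaxY 0.6600 | tΔX 1.1547 tΔY 2.0000
    t=0.5312 [x] (8,1) — stop
  → r_4 = 0.5312
beam 5: φ=45°, α=75°
  cosα=0.2588 sinα=0.9659 | (7,1) | tMaxX 1.7773 tMaxY 0.3416 | tΔX 3.8637 tΔY 1.0353
    t=0.3416 [y] (7,2)
    t=1.3769 [y] (7,3)
    t=1.7773 [x] (8,3) — stop
  → r_5 = 1.7773
beam 6: φ=90°, α=120°
  cosα=-0.5000 sinα=0.8660 | (7,1) | tMaxX 1.0800 tMaxY 0.3811 | tΔX 2.0000 tΔY 1.1547
    t=0.3811 [y] (7,2)
    t=1.0800 [x] (6,2)
    t=1.5358 [y] (6,3) — stop
  → r_6 = 1.5358
beam 7: φ=135°, α=165°
  cosα=-0.9659 sinα=0.2588 | (7,1) | tMaxX 0.5590 tMaxY 1.2750 | tΔX 1.0353 tΔY 3.8637
    t=0.5590 [x] (6,1)
    t=1.2750 [y] (6,2)
    t=1.5943 [x] (5,2) — stop
  → r_7 = 1.5943

ranges = [0.6936, 0.7736, 0.4762, 0.5312, 1.7773, 1.5358, 1.5943]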